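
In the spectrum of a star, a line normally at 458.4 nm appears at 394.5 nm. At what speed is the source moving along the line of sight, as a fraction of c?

λ'/λ₀ = 0.8606 < 1 (blueshift), so the source is approaching.
λ'/λ₀ = √((1 − β)/(1 + β)) for an approaching source ⇒ β = (1 − r²)/(1 + r²) with r = λ'/λ₀.
β = (1 − 0.7406)/(1 + 0.7406) ≈ 0.149.

0.149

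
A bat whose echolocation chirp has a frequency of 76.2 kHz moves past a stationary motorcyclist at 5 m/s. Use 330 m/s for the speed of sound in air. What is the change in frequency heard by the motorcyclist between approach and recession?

Approaching: f₁ = f · v/(v − v_s) = 76.2 × 330/325 ≈ 77.37 kHz.
Receding: f₂ = f · v/(v + v_s) = 76.2 × 330/335 ≈ 75.06 kHz.
Drop: f₁ − f₂ = 2f·v·v_s/(v² − v_s²) = 2 × 76.2 × 330 × 5/(330² − 5²) ≈ 2.31 kHz.

2.31 kHz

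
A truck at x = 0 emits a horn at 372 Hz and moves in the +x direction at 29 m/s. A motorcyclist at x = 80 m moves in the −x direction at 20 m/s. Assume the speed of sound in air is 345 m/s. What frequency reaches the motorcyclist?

430 Hz

The observer lies on the +x side, so the source is heading toward the observer and the observer is heading toward the source.
General Doppler shift: f' = f · (v + v_o)/(v − v_s).
f' = 372 × (345 + 20)/(345 − 29) = 372 × 365/316 ≈ 430 Hz.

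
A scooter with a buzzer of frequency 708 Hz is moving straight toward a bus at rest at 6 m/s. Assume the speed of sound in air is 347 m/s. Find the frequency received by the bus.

Moving source, stationary observer: f' = f · v/(v − v_s) since the source is approaching.
f' = 708 × 347/(347 − 6) = 708 × 347/341 ≈ 720 Hz.

720 Hz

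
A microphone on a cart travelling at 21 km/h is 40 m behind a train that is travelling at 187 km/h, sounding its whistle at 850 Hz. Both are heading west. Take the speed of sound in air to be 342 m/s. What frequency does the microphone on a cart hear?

751 Hz

187 km/h = 51.94 m/s; 21 km/h = 5.833 m/s.
The microphone on a cart is behind, so the train is moving away from it while the microphone on a cart is moving toward the train.
Both move, so f' = f · (v + v_o)/(v + v_s).
f' = 850 × (342 + 5.833)/(342 + 51.94) = 850 × 347.83/393.94 ≈ 751 Hz.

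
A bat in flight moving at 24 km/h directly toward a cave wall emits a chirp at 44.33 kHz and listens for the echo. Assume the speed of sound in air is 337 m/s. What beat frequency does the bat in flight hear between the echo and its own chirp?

24 km/h = 6.667 m/s.
The cave wall receives the sound from a moving source: f₁ = f₀ · v/(v − v_e) = 44.33 × 337/330.33 ≈ 45.225 kHz.
On the return leg the bat in flight is a moving observer: f₂ = f₁ · (v + v_e)/v = 45.225 × 343.67/337 ≈ 46.119 kHz.
Beat against the emitted tone (with f₀ = 44330 Hz): |f₂ − f₀| = 2v_e·f₀/(v − v_e) = 2 × 6.667 × 44330/330.33 ≈ 1789 Hz.

1789 Hz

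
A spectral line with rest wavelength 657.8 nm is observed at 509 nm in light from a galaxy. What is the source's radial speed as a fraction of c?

0.251

λ'/λ₀ = 0.7738 < 1 (blueshift), so the source is approaching.
λ'/λ₀ = √((1 − β)/(1 + β)) for an approaching source ⇒ β = (1 − r²)/(1 + r²) with r = λ'/λ₀.
β = (1 − 0.5988)/(1 + 0.5988) ≈ 0.251.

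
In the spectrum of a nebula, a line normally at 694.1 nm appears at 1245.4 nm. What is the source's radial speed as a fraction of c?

λ'/λ₀ = 1.7943 > 1 (redshift), so the source is receding.
λ'/λ₀ = √((1 + β)/(1 − β)) for a receding source ⇒ β = (r² − 1)/(r² + 1) with r = λ'/λ₀.
β = (3.2194 − 1)/(3.2194 + 1) ≈ 0.526.

0.526c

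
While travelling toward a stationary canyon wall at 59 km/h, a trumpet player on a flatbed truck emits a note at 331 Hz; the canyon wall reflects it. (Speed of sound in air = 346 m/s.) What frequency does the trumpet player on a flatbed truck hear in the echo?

364 Hz

59 km/h = 16.39 m/s.
The canyon wall receives the sound from a moving source: f₁ = f₀ · v/(v − v_e) = 331 × 346/329.61 ≈ 347 Hz.
On the return leg the trumpet player on a flatbed truck is a moving observer: f₂ = f₁ · (v + v_e)/v = 347 × 362.39/346 ≈ 364 Hz.
Equivalently f₂ = f₀ · (v + v_e)/(v − v_e).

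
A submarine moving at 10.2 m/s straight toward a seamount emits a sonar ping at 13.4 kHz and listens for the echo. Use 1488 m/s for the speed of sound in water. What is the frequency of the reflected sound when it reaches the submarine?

13.58 kHz

The seamount receives the sound from a moving source: f₁ = f₀ · v/(v − v_e) = 13.4 × 1488/1477.8 ≈ 13.49 kHz.
On the return leg the submarine is a moving observer: f₂ = f₁ · (v + v_e)/v = 13.49 × 1498.2/1488 ≈ 13.58 kHz.
Equivalently f₂ = f₀ · (v + v_e)/(v − v_e).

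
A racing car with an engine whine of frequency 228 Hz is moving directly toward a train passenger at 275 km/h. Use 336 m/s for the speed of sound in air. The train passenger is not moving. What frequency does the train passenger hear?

295 Hz

275 km/h = 76.39 m/s.
Only the source moves, toward the listener, so f' = f · v/(v − v_s).
f' = 228 × 336/(336 − 76.39) = 228 × 336/259.6 ≈ 295 Hz.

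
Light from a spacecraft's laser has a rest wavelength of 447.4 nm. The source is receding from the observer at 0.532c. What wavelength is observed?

809.5 nm

Relativistic Doppler for wavelength: λ' = λ₀ · √((1 + β)/(1 − β)).
λ' = 447.4 × √(1.5320/0.4680) = 447.4 × 1.80928 ≈ 809.5 nm.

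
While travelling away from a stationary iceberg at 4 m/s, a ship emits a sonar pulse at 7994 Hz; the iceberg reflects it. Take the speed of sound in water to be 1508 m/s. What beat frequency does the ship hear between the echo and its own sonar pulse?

42.3 Hz

The iceberg receives the sound from a moving source: f₁ = f₀ · v/(v + v_e) = 7994 × 1508/1512 ≈ 7972.9 Hz.
On the return leg the ship is a moving observer: f₂ = f₁ · (v − v_e)/v = 7972.9 × 1504/1508 ≈ 7951.7 Hz.
Beat against the emitted tone: |f₂ − f₀| = 2v_e·f₀/(v + v_e) = 2 × 4 × 7994/1512 ≈ 42.3 Hz.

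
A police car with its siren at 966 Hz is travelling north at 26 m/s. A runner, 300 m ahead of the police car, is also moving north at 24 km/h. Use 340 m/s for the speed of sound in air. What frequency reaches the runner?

1025 Hz

24 km/h = 6.667 m/s.
The runner is ahead, so the police car is moving toward it while the runner is moving away from the police car.
Both move, so f' = f · (v − v_o)/(v − v_s).
f' = 966 × (340 − 6.667)/(340 − 26) = 966 × 333.33/314 ≈ 1025 Hz.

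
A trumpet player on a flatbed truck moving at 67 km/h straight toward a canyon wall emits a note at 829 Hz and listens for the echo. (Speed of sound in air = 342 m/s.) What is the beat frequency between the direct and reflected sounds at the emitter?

95 Hz

67 km/h = 18.61 m/s.
The canyon wall receives the sound from a moving source: f₁ = f₀ · v/(v − v_e) = 829 × 342/323.39 ≈ 876.7 Hz.
On the return leg the trumpet player on a flatbed truck is a moving observer: f₂ = f₁ · (v + v_e)/v = 876.7 × 360.61/342 ≈ 924.4 Hz.
Equivalently f₂ = f₀ · (v + v_e)/(v − v_e).
Beat against the emitted tone: |f₂ − f₀| = 2v_e·f₀/(v − v_e) = 2 × 18.61 × 829/323.39 ≈ 95 Hz.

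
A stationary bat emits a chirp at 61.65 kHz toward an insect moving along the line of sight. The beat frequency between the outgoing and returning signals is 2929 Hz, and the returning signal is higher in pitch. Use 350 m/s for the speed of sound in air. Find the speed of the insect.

Double Doppler shift off a moving reflector: f₂ = f₀ · (v + u)/(v − u) (u > 0 toward emitter).
Returning signal is higher, so f₂ = f₀ + Δf = 61650 + 2929 = 64579 Hz.
Rearranging, u = v · (f₂ − f₀)/(f₂ + f₀) = 350 × 2929/126229 ≈ 8.1 m/s.
So the insect is moving at 8.1 m/s toward the emitter.

8.1 m/s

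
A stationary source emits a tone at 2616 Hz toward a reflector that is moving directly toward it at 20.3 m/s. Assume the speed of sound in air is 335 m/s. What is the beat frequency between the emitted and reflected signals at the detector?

337 Hz

The reflector first receives the wave as a moving observer: f₁ = f₀ · (v + u)/v = 2616 × (335 + 20.3)/335 ≈ 2775 Hz.
On reflection it acts as a source moving toward the stationary detector: f₂ = f₁ · v/(v − u) = 2775 × 335/314.7 ≈ 2953 Hz.
Equivalently f₂ = f₀ · (v + u)/(v − u).
Beat frequency: |f₂ − f₀| = 2u·f₀/(v − u) = 2 × 20.3 × 2616/314.7 ≈ 337 Hz.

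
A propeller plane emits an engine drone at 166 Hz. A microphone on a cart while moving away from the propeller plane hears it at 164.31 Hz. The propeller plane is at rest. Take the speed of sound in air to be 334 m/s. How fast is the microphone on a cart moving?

f' = f · (v − v_o)/v ⇒ v_o = v · |f'/f − 1|.
v_o = 334 × |164.31/166 − 1| = 334 × 0.01018 ≈ 3.4 m/s.

3.4 m/s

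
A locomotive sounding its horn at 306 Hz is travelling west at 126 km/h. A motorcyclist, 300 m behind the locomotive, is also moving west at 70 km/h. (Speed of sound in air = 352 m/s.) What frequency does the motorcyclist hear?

126 km/h = 35 m/s; 70 km/h = 19.44 m/s.
The motorcyclist is behind, so the locomotive is moving away from it while the motorcyclist is moving toward the locomotive.
Both move, so f' = f · (v + v_o)/(v + v_s).
f' = 306 × (352 + 19.44)/(352 + 35) = 306 × 371.44/387 ≈ 294 Hz.

294 Hz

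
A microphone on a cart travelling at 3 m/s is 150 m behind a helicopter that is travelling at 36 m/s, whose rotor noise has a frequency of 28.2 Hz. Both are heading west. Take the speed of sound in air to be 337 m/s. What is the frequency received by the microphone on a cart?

25.7 Hz

The microphone on a cart is behind, so the helicopter is moving away from it while the microphone on a cart is moving toward the helicopter.
Both move, so f' = f · (v + v_o)/(v + v_s).
f' = 28.2 × (337 + 3)/(337 + 36) = 28.2 × 340/373 ≈ 25.7 Hz.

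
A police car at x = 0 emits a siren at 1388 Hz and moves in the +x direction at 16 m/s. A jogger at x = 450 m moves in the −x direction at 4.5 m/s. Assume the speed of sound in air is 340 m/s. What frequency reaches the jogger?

The observer lies on the +x side, so the source is heading toward the observer and the observer is heading toward the source.
General Doppler shift: f' = f · (v + v_o)/(v − v_s).
f' = 1388 × (340 + 4.5)/(340 − 16) = 1388 × 344.5/324 ≈ 1476 Hz.

1476 Hz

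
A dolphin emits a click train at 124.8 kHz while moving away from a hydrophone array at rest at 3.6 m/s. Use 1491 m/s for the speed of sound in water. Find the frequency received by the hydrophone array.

124.5 kHz

With the source moving away from a stationary observer, f' = f · v/(v + v_s).
f' = 124.8 × 1491/(1491 + 3.6) = 124.8 × 1491/1495 ≈ 124.5 kHz.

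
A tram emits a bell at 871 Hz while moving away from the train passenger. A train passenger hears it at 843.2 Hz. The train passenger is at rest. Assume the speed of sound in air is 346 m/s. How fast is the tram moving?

11.4 m/s

f' = f · v/(v + v_s) ⇒ v_s = v · |1 − f/f'|.
v_s = 346 × |1 − 871/843.2| = 346 × 0.03297 ≈ 11.4 m/s.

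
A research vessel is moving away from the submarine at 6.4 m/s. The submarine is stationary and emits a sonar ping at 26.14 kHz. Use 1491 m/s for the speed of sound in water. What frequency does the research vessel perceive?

26.0 kHz

Moving observer, stationary source: f' = f · (v − v_o)/v.
f' = 26.14 × (1491 − 6.4)/1491 = 26.14 × 1484.6/1491 ≈ 26.0 kHz.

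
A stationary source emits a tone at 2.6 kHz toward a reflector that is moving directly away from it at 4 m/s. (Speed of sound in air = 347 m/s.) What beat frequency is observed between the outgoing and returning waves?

At the reflector (a moving observer), f₁ = f₀ · (v − u)/v = 2.6 × 343/347 ≈ 2.5700 kHz.
On reflection it acts as a source moving away from the stationary detector: f₂ = f₁ · v/(v + u) = 2.5700 × 347/351 ≈ 2.5407 kHz.
Beat frequency (with f₀ = 2600 Hz): |f₂ − f₀| = 2u·f₀/(v + u) = 2 × 4 × 2600/351 ≈ 59.3 Hz.

59.3 Hz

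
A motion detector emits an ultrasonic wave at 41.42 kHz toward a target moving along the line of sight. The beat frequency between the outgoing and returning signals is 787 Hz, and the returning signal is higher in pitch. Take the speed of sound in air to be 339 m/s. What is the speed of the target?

3.2 m/s

Double Doppler shift off a moving reflector: f₂ = f₀ · (v + u)/(v − u) (u > 0 toward emitter).
Returning signal is higher, so f₂ = f₀ + Δf = 41420 + 787 = 42207 Hz.
Rearranging, u = v · (f₂ − f₀)/(f₂ + f₀) = 339 × 787/83627 ≈ 3.2 m/s.
So the target is moving at 3.2 m/s toward the emitter.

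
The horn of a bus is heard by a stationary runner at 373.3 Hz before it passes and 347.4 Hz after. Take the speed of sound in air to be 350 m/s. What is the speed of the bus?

12.6 m/s

f₁/f₂ = (v + v_s)/(v − v_s), so v_s = v · (f₁ − f₂)/(f₁ + f₂).
v_s = 350 × (373.3 − 347.4)/(373.3 + 347.4) = 350 × 25.9/720.7 ≈ 12.6 m/s.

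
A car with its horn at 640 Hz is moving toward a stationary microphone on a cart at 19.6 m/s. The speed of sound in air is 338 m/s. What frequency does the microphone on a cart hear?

679 Hz

With the source moving toward a stationary observer, f' = f · v/(v − v_s).
f' = 640 × 338/(338 − 19.6) = 640 × 338/318.4 ≈ 679 Hz.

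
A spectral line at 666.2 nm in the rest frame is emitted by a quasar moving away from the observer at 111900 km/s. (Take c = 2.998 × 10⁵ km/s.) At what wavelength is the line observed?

β = v/c = 111900/299800 = 0.3732.
Relativistic Doppler for wavelength: λ' = λ₀ · √((1 + β)/(1 − β)).
λ' = 666.2 × √(1.3732/0.6268) = 666.2 × 1.48022 ≈ 986.1 nm.

986.1 nm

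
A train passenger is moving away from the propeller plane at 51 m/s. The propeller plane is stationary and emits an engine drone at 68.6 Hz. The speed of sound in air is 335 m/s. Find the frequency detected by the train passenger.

58.2 Hz

Moving observer, stationary source: f' = f · (v − v_o)/v.
f' = 68.6 × (335 − 51)/335 = 68.6 × 284/335 ≈ 58.2 Hz.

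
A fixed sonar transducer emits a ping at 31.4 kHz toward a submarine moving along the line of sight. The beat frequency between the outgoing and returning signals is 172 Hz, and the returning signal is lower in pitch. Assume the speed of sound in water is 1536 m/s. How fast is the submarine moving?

4.2 m/s

Double Doppler shift off a moving reflector: f₂ = f₀ · (v + u)/(v − u) (u > 0 toward emitter).
Returning signal is lower, so f₂ = f₀ − Δf = 31400 − 172 = 31228 Hz.
Rearranging, u = v · (f₂ − f₀)/(f₂ + f₀) = 1536 × -172/62628 ≈ -4.2 m/s.
So the submarine is moving at 4.2 m/s away from the emitter.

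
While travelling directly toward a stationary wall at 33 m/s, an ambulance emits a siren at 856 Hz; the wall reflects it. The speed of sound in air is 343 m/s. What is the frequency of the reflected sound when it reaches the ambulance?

The wall receives the sound from a moving source: f₁ = f₀ · v/(v − v_e) = 856 × 343/310 ≈ 947 Hz.
On the return leg the ambulance is a moving observer: f₂ = f₁ · (v + v_e)/v = 947 × 376/343 ≈ 1038 Hz.
Equivalently f₂ = f₀ · (v + v_e)/(v − v_e).

1038 Hz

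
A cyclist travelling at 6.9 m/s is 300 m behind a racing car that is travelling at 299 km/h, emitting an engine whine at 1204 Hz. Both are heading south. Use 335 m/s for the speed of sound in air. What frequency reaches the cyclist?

299 km/h = 83.06 m/s.
The cyclist is behind, so the racing car is moving away from it while the cyclist is moving toward the racing car.
With source receding and observer approaching, f' = f · (v + v_o)/(v + v_s).
f' = 1204 × (335 + 6.9)/(335 + 83.06) = 1204 × 341.9/418.06 ≈ 985 Hz.

985 Hz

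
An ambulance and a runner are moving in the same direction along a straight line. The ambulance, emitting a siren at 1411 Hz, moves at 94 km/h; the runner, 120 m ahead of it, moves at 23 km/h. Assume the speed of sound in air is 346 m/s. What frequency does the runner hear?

1498 Hz

94 km/h = 26.11 m/s; 23 km/h = 6.389 m/s.
The runner is ahead, so the ambulance is moving toward it while the runner is moving away from the ambulance.
General Doppler shift: f' = f · (v − v_o)/(v − v_s).
f' = 1411 × (346 − 6.389)/(346 − 26.11) = 1411 × 339.61/319.89 ≈ 1498 Hz.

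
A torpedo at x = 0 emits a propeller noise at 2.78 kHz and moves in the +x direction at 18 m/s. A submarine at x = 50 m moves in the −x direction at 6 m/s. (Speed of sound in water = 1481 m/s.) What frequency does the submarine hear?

2.83 kHz

The observer lies on the +x side, so the source is heading toward the observer and the observer is heading toward the source.
With source approaching and observer approaching, f' = f · (v + v_o)/(v − v_s).
f' = 2.78 × (1481 + 6)/(1481 − 18) = 2.78 × 1487/1463 ≈ 2.83 kHz.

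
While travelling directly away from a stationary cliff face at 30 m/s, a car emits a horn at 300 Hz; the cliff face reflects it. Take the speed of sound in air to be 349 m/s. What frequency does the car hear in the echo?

253 Hz

The cliff face receives the sound from a moving source: f₁ = f₀ · v/(v + v_e) = 300 × 349/379 ≈ 276 Hz.
On the return leg the car is a moving observer: f₂ = f₁ · (v − v_e)/v = 276 × 319/349 ≈ 253 Hz.
Equivalently f₂ = f₀ · (v − v_e)/(v + v_e).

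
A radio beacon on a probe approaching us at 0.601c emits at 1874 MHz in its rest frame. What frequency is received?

Relativistic Doppler for frequency: f' = f₀ · √((1 + β)/(1 − β)).
f' = 1874 × √(1.6010/0.3990) = 1874 × 2.00313 ≈ 3753.9 MHz.

3753.9 MHz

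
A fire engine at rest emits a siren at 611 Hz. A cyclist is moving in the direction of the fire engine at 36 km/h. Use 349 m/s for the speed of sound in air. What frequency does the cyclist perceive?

629 Hz

36 km/h = 10 m/s.
Only the observer moves, toward the source, so f' = f · (v + v_o)/v.
f' = 611 × (349 + 10)/349 = 611 × 359/349 ≈ 629 Hz.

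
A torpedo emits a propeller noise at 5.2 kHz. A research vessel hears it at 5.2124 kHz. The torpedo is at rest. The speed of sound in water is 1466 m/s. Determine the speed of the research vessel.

3.5 m/s

f' > f, so the research vessel is approaching.
f' = f · (v + v_o)/v ⇒ v_o = v · |f'/f − 1|.
v_o = 1466 × |5.2124/5.2 − 1| = 1466 × 0.002385 ≈ 3.5 m/s.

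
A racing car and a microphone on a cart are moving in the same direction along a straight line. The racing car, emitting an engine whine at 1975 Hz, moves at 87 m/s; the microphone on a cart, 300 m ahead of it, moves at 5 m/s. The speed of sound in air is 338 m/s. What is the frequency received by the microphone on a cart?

2620 Hz

The microphone on a cart is ahead, so the racing car is moving toward it while the microphone on a cart is moving away from the racing car.
With source approaching and observer receding, f' = f · (v − v_o)/(v − v_s).
f' = 1975 × (338 − 5)/(338 − 87) = 1975 × 333/251 ≈ 2620 Hz.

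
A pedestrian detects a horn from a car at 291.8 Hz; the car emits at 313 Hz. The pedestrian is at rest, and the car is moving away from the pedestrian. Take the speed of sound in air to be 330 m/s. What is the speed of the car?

f' = f · v/(v + v_s) ⇒ v_s = v · |1 − f/f'|.
v_s = 330 × |1 − 313/291.8| = 330 × 0.07265 ≈ 24.0 m/s.

24.0 m/s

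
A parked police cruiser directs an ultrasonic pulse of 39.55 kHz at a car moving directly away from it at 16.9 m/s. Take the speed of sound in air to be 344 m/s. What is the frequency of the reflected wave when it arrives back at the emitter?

35.8 kHz

The car first receives the wave as a moving observer: f₁ = f₀ · (v − u)/v = 39.55 × (344 − 16.9)/344 ≈ 37.6 kHz.
The reflection then acts as a moving source: f₂ = f₁ · v/(v + u) ≈ 35.8 kHz.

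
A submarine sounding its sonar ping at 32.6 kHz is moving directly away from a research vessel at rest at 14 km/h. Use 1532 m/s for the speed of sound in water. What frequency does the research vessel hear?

32.5 kHz

14 km/h = 3.889 m/s.
Moving source, stationary observer: f' = f · v/(v + v_s) since the source is receding.
f' = 32.6 × 1532/(1532 + 3.889) = 32.6 × 1532/1536 ≈ 32.5 kHz.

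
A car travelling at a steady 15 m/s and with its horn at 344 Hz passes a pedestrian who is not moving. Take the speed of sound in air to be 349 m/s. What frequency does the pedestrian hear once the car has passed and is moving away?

330 Hz

Receding: f₂ = f · v/(v + v_s) = 344 × 349/364 ≈ 330 Hz.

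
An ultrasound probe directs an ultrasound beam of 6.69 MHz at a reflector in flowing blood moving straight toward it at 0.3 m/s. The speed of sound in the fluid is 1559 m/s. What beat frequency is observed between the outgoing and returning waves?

At the reflector in flowing blood (a moving observer), f₁ = f₀ · (v + u)/v = 6.69 × 1559.3/1559 ≈ 6.69129 MHz.
The reflection then acts as a moving source: f₂ = f₁ · v/(v − u) ≈ 6.69258 MHz.
Beat frequency (with f₀ = 6690000 Hz): |f₂ − f₀| = 2u·f₀/(v − u) = 2 × 0.3 × 6690000/1558.7 ≈ 2575 Hz.

2575 Hz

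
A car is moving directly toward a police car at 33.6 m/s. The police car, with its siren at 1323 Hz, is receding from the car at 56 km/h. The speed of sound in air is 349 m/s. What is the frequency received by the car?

1388 Hz

56 km/h = 15.56 m/s.
General Doppler shift: f' = f · (v + v_o)/(v + v_s).
f' = 1323 × (349 + 33.6)/(349 + 15.56) = 1323 × 382.6/364.56 ≈ 1388 Hz.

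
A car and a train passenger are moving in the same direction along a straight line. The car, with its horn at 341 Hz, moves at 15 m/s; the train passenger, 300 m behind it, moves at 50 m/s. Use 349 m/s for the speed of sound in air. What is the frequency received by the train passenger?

The train passenger is behind, so the car is moving away from it while the train passenger is moving toward the car.
Both move, so f' = f · (v + v_o)/(v + v_s).
f' = 341 × (349 + 50)/(349 + 15) = 341 × 399/364 ≈ 374 Hz.

374 Hz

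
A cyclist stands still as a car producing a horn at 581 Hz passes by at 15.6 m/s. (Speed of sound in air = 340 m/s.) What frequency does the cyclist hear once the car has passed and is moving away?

Receding: f₂ = f · v/(v + v_s) = 581 × 340/355.6 ≈ 556 Hz.

556 Hz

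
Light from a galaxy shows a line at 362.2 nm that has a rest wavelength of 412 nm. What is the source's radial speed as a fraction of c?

λ'/λ₀ = 0.8791 < 1 (blueshift), so the source is approaching.
λ'/λ₀ = √((1 − β)/(1 + β)) for an approaching source ⇒ β = (1 − r²)/(1 + r²) with r = λ'/λ₀.
β = (1 − 0.7729)/(1 + 0.7729) ≈ 0.128.

0.128c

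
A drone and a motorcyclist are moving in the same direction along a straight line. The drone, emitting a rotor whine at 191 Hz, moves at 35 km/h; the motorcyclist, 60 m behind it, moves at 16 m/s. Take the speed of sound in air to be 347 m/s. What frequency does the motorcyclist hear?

35 km/h = 9.722 m/s.
The motorcyclist is behind, so the drone is moving away from it while the motorcyclist is moving toward the drone.
General Doppler shift: f' = f · (v + v_o)/(v + v_s).
f' = 191 × (347 + 16)/(347 + 9.722) = 191 × 363/356.72 ≈ 194 Hz.

194 Hz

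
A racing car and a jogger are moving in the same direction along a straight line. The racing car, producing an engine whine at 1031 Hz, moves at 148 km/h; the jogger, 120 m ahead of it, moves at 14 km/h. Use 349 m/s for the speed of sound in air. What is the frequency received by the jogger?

148 km/h = 41.11 m/s; 14 km/h = 3.889 m/s.
The jogger is ahead, so the racing car is moving toward it while the jogger is moving away from the racing car.
Both move, so f' = f · (v − v_o)/(v − v_s).
f' = 1031 × (349 − 3.889)/(349 − 41.11) = 1031 × 345.11/307.89 ≈ 1156 Hz.

1156 Hz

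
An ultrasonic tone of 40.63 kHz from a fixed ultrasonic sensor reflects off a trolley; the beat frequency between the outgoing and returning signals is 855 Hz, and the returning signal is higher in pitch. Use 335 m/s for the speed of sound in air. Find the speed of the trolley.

3.5 m/s

Double Doppler shift off a moving reflector: f₂ = f₀ · (v + u)/(v − u) (u > 0 toward emitter).
Returning signal is higher, so f₂ = f₀ + Δf = 40630 + 855 = 41485 Hz.
Rearranging, u = v · (f₂ − f₀)/(f₂ + f₀) = 335 × 855/82115 ≈ 3.5 m/s.
So the trolley is moving at 3.5 m/s toward the emitter.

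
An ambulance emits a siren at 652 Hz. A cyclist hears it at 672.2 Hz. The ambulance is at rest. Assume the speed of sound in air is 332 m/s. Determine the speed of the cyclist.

f' > f, so the cyclist is approaching.
f' = f · (v + v_o)/v ⇒ v_o = v · |f'/f − 1|.
v_o = 332 × |672.2/652 − 1| = 332 × 0.03098 ≈ 10.3 m/s.

10.3 m/s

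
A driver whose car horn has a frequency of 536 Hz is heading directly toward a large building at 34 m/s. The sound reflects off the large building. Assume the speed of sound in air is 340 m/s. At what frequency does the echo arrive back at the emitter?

655 Hz

The large building receives the sound from a moving source: f₁ = f₀ · v/(v − v_e) = 536 × 340/306 ≈ 596 Hz.
On the return leg the driver is a moving observer: f₂ = f₁ · (v + v_e)/v = 596 × 374/340 ≈ 655 Hz.
Equivalently f₂ = f₀ · (v + v_e)/(v − v_e).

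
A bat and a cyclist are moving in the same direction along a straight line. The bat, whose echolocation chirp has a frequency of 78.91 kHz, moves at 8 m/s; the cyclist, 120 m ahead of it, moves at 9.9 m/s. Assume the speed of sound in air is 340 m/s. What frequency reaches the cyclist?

The cyclist is ahead, so the bat is moving toward it while the cyclist is moving away from the bat.
Both move, so f' = f · (v − v_o)/(v − v_s).
f' = 78.91 × (340 − 9.9)/(340 − 8) = 78.91 × 330.1/332 ≈ 78.5 kHz.

78.5 kHz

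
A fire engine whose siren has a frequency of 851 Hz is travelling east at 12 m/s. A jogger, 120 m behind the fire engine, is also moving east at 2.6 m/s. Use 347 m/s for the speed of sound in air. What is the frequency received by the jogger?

The jogger is behind, so the fire engine is moving away from it while the jogger is moving toward the fire engine.
Both move, so f' = f · (v + v_o)/(v + v_s).
f' = 851 × (347 + 2.6)/(347 + 12) = 851 × 349.6/359 ≈ 829 Hz.

829 Hz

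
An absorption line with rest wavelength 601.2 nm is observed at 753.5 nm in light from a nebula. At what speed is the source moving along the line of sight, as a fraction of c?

λ'/λ₀ = 1.2533 > 1 (redshift), so the source is receding.
λ'/λ₀ = √((1 + β)/(1 − β)) for a receding source ⇒ β = (r² − 1)/(r² + 1) with r = λ'/λ₀.
β = (1.5708 − 1)/(1.5708 + 1) ≈ 0.222.

0.222c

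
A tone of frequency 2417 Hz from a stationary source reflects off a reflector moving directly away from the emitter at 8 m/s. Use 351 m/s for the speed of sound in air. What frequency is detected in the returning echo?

2309 Hz

The reflector first receives the wave as a moving observer: f₁ = f₀ · (v − u)/v = 2417 × (351 − 8)/351 ≈ 2362 Hz.
The reflection then acts as a moving source: f₂ = f₁ · v/(v + u) ≈ 2309 Hz.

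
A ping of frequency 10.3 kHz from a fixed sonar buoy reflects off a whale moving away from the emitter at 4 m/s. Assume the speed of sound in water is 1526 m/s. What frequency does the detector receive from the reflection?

The whale first receives the wave as a moving observer: f₁ = f₀ · (v − u)/v = 10.3 × (1526 − 4)/1526 ≈ 10.27 kHz.
The reflection then acts as a moving source: f₂ = f₁ · v/(v + u) ≈ 10.25 kHz.
Equivalently f₂ = f₀ · (v − u)/(v + u).

10.25 kHz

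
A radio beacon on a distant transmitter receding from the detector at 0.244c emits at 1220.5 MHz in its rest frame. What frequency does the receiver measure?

Relativistic Doppler for frequency: f' = f₀ · √((1 − β)/(1 + β)).
f' = 1220.5 × √(0.7560/1.2440) = 1220.5 × 0.77956 ≈ 951.5 MHz.

951.5 MHz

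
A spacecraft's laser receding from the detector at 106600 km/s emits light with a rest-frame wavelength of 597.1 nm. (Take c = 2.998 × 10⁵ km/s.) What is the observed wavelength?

β = v/c = 106600/299800 = 0.3556.
Relativistic Doppler for wavelength: λ' = λ₀ · √((1 + β)/(1 − β)).
λ' = 597.1 × √(1.3556/0.6444) = 597.1 × 1.45035 ≈ 866.0 nm.

866.0 nm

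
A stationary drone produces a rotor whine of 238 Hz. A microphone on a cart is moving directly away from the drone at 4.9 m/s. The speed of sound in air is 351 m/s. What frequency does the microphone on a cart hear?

Moving observer, stationary source: f' = f · (v − v_o)/v.
f' = 238 × (351 − 4.9)/351 = 238 × 346.1/351 ≈ 235 Hz.

235 Hz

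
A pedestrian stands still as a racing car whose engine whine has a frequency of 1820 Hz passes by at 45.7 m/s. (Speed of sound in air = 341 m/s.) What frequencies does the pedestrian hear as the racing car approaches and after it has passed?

Approaching: f₁ = f · v/(v − v_s) = 1820 × 341/295.3 ≈ 2102 Hz.
Receding: f₂ = f · v/(v + v_s) = 1820 × 341/386.7 ≈ 1605 Hz.

2102 Hz approaching; 1605 Hz receding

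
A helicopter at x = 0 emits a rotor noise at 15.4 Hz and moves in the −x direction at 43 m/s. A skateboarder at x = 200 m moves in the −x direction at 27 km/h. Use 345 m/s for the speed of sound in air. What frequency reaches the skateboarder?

27 km/h = 7.5 m/s.
The observer lies on the +x side, so the source is heading away from the observer and the observer is heading toward the source.
Both move, so f' = f · (v + v_o)/(v + v_s).
f' = 15.4 × (345 + 7.5)/(345 + 43) = 15.4 × 352.5/388 ≈ 14.0 Hz.

14.0 Hz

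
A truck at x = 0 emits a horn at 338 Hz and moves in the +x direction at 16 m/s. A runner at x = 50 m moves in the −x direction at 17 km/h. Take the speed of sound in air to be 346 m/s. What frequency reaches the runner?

17 km/h = 4.722 m/s.
The observer lies on the +x side, so the source is heading toward the observer and the observer is heading toward the source.
General Doppler shift: f' = f · (v + v_o)/(v − v_s).
f' = 338 × (346 + 4.722)/(346 − 16) = 338 × 350.72/330 ≈ 359 Hz.

359 Hz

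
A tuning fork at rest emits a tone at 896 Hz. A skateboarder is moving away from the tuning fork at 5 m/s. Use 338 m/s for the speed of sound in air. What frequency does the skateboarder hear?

Moving observer, stationary source: f' = f · (v − v_o)/v.
f' = 896 × (338 − 5)/338 = 896 × 333/338 ≈ 883 Hz.

883 Hz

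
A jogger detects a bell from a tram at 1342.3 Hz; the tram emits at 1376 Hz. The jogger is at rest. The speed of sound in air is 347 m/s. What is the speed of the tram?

8.7 m/s

f' < f, so the tram is receding.
f' = f · v/(v + v_s) ⇒ v_s = v · |1 − f/f'|.
v_s = 347 × |1 − 1376/1342.3| = 347 × 0.02511 ≈ 8.7 m/s.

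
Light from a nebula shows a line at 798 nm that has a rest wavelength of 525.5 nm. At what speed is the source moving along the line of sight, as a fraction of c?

0.395

λ'/λ₀ = 1.5186 > 1 (redshift), so the source is receding.
λ'/λ₀ = √((1 + β)/(1 − β)) for a receding source ⇒ β = (r² − 1)/(r² + 1) with r = λ'/λ₀.
β = (2.3060 − 1)/(2.3060 + 1) ≈ 0.395.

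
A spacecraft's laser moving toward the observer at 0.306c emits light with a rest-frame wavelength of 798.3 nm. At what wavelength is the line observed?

Relativistic Doppler for wavelength: λ' = λ₀ · √((1 − β)/(1 + β)).
λ' = 798.3 × √(0.6940/1.3060) = 798.3 × 0.72897 ≈ 581.9 nm.

581.9 nm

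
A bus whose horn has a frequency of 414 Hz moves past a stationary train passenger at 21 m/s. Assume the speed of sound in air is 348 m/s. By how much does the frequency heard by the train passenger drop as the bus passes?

Approaching: f₁ = f · v/(v − v_s) = 414 × 348/327 ≈ 440.6 Hz.
Receding: f₂ = f · v/(v + v_s) = 414 × 348/369 ≈ 390.4 Hz.
Drop: f₁ − f₂ = 2f·v·v_s/(v² − v_s²) = 2 × 414 × 348 × 21/(348² − 21²) ≈ 50.1 Hz.

50.1 Hz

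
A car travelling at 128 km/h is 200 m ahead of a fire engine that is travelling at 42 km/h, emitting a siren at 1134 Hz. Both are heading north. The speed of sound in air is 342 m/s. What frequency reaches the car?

1052 Hz

42 km/h = 11.67 m/s; 128 km/h = 35.56 m/s.
The car is ahead, so the fire engine is moving toward it while the car is moving away from the fire engine.
Both move, so f' = f · (v − v_o)/(v − v_s).
f' = 1134 × (342 − 35.56)/(342 − 11.67) = 1134 × 306.44/330.33 ≈ 1052 Hz.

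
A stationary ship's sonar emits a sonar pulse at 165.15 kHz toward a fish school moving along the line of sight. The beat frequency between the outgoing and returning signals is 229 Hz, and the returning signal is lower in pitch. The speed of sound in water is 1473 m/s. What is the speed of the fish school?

Double Doppler shift off a moving reflector: f₂ = f₀ · (v + u)/(v − u) (u > 0 toward emitter).
Returning signal is lower, so f₂ = f₀ − Δf = 165150 − 229 = 164921 Hz.
Rearranging, u = v · (f₂ − f₀)/(f₂ + f₀) = 1473 × -229/330071 ≈ -1.02 m/s.
So the fish school is moving at 1.02 m/s away from the emitter.

1.02 m/s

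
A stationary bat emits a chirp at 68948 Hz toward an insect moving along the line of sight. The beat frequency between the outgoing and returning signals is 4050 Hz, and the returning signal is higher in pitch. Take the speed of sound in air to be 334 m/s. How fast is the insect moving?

Double Doppler shift off a moving reflector: f₂ = f₀ · (v + u)/(v − u) (u > 0 toward emitter).
Returning signal is higher, so f₂ = f₀ + Δf = 68948 + 4050 = 72998 Hz.
Rearranging, u = v · (f₂ − f₀)/(f₂ + f₀) = 334 × 4050/141946 ≈ 9.5 m/s.
So the insect is moving at 9.5 m/s toward the emitter.

9.5 m/s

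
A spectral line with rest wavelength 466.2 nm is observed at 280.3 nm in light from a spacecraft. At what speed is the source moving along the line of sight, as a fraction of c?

λ'/λ₀ = 0.6012 < 1 (blueshift), so the source is approaching.
λ'/λ₀ = √((1 − β)/(1 + β)) for an approaching source ⇒ β = (1 − r²)/(1 + r²) with r = λ'/λ₀.
β = (1 − 0.3615)/(1 + 0.3615) ≈ 0.469.

0.469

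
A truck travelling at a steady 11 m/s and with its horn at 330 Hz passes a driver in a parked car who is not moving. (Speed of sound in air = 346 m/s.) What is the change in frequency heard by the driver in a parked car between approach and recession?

21.0 Hz

Approaching: f₁ = f · v/(v − v_s) = 330 × 346/335 ≈ 340.8 Hz.
Receding: f₂ = f · v/(v + v_s) = 330 × 346/357 ≈ 319.8 Hz.
Drop: f₁ − f₂ = 2f·v·v_s/(v² − v_s²) = 2 × 330 × 346 × 11/(346² − 11²) ≈ 21.0 Hz.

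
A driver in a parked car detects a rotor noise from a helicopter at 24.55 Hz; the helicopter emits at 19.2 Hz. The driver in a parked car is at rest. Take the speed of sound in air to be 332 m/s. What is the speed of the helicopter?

f' > f, so the helicopter is approaching.
f' = f · v/(v − v_s) ⇒ v_s = v · |1 − f/f'|.
v_s = 332 × |1 − 19.2/24.55| = 332 × 0.2179 ≈ 72 m/s.

72 m/s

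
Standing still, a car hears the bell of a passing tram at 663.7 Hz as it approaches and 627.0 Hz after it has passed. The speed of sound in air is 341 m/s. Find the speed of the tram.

f₁/f₂ = (v + v_s)/(v − v_s), so v_s = v · (f₁ − f₂)/(f₁ + f₂).
v_s = 341 × (663.7 − 627.0)/(663.7 + 627.0) = 341 × 36.7/1290.7 ≈ 9.7 m/s.

9.7 m/s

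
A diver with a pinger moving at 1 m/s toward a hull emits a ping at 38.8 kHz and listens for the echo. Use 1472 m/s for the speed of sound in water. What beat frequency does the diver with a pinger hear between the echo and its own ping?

The hull receives the sound from a moving source: f₁ = f₀ · v/(v − v_e) = 38.8 × 1472/1471 ≈ 38.8264 kHz.
On the return leg the diver with a pinger is a moving observer: f₂ = f₁ · (v + v_e)/v = 38.8264 × 1473/1472 ≈ 38.8528 kHz.
Beat against the emitted tone (with f₀ = 38800 Hz): |f₂ − f₀| = 2v_e·f₀/(v − v_e) = 2 × 1 × 38800/1471 ≈ 52.8 Hz.

52.8 Hz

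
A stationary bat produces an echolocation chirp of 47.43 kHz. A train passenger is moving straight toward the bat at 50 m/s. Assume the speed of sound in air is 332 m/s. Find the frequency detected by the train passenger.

Only the observer moves, toward the source, so f' = f · (v + v_o)/v.
f' = 47.43 × (332 + 50)/332 = 47.43 × 382/332 ≈ 54.6 kHz.

54.6 kHz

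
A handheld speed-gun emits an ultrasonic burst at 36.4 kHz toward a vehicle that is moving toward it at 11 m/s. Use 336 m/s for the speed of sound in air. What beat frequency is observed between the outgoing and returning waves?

The vehicle first receives the wave as a moving observer: f₁ = f₀ · (v + u)/v = 36.4 × (336 + 11)/336 ≈ 37.59 kHz.
On reflection it acts as a source moving toward the stationary detector: f₂ = f₁ · v/(v − u) = 37.59 × 336/325 ≈ 38.86 kHz.
Beat frequency (with f₀ = 36400 Hz): |f₂ − f₀| = 2u·f₀/(v − u) = 2 × 11 × 36400/325 ≈ 2464 Hz.

2464 Hz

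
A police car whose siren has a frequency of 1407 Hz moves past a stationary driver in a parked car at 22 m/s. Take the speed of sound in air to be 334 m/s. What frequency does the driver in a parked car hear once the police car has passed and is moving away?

1320 Hz

Receding: f₂ = f · v/(v + v_s) = 1407 × 334/356 ≈ 1320 Hz.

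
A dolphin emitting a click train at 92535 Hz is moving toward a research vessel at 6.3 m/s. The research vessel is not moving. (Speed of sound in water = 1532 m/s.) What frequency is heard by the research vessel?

Only the source moves, toward the listener, so f' = f · v/(v − v_s).
f' = 92535 × 1532/(1532 − 6.3) = 92535 × 1532/1526 ≈ 92917 Hz.

92917 Hz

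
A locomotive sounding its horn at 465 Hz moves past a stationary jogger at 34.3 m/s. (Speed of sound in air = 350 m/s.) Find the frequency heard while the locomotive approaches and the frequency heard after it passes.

Approaching: f₁ = f · v/(v − v_s) = 465 × 350/315.7 ≈ 516 Hz.
Receding: f₂ = f · v/(v + v_s) = 465 × 350/384.3 ≈ 423 Hz.

516 Hz approaching; 423 Hz receding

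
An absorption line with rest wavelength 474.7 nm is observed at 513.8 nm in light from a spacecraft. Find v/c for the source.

0.079c

λ'/λ₀ = 1.0824 > 1 (redshift), so the source is receding.
λ'/λ₀ = √((1 + β)/(1 − β)) for a receding source ⇒ β = (r² − 1)/(r² + 1) with r = λ'/λ₀.
β = (1.1715 − 1)/(1.1715 + 1) ≈ 0.079.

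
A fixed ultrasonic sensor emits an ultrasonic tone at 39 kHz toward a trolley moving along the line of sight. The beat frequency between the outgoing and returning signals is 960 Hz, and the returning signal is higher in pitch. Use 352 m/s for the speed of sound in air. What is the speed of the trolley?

4.3 m/s

Double Doppler shift off a moving reflector: f₂ = f₀ · (v + u)/(v − u) (u > 0 toward emitter).
Returning signal is higher, so f₂ = f₀ + Δf = 39000 + 960 = 39960 Hz.
Rearranging, u = v · (f₂ − f₀)/(f₂ + f₀) = 352 × 960/78960 ≈ 4.3 m/s.
So the trolley is moving at 4.3 m/s toward the emitter.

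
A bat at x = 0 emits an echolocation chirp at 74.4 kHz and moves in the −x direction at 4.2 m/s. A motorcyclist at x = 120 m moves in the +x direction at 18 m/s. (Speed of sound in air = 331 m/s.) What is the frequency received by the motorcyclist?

The observer lies on the +x side, so the source is heading away from the observer and the observer is heading away from the source.
Both move, so f' = f · (v − v_o)/(v + v_s).
f' = 74.4 × (331 − 18)/(331 + 4.2) = 74.4 × 313/335.2 ≈ 69.5 kHz.

69.5 kHz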